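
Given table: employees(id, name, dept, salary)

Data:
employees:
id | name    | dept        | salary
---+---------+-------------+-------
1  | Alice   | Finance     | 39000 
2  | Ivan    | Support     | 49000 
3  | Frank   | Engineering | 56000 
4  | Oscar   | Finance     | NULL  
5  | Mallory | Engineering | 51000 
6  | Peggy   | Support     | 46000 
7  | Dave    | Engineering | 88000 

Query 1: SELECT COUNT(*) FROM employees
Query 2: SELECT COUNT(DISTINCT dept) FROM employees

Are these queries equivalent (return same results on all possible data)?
No, not equivalent

Query 1 returns: [(7,)]
Query 2 returns: [(3,)]

Reason: COUNT(*) counts rows, COUNT(DISTINCT dept) counts unique depts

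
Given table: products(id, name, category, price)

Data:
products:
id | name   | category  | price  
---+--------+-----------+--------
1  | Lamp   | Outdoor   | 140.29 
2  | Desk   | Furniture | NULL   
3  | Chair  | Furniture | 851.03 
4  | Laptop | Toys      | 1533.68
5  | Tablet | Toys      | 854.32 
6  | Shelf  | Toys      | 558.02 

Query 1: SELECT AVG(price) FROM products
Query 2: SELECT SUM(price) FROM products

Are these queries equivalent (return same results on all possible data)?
No, not equivalent

Query 1 returns: [(787.4680000000001,)]
Query 2 returns: [(3937.34,)]

Reason: AVG vs SUM give different aggregate values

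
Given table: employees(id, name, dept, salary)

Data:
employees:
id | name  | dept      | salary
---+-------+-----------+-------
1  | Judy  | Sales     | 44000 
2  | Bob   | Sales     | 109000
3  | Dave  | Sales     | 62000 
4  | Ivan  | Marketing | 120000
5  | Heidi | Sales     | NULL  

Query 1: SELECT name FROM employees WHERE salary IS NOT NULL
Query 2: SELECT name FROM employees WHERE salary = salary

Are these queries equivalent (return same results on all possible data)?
Yes, equivalent

Both queries return: [('Bob',), ('Dave',), ('Ivan',), ('Judy',)]

Reason: IS NOT NULL vs self-equality (both exclude NULLs)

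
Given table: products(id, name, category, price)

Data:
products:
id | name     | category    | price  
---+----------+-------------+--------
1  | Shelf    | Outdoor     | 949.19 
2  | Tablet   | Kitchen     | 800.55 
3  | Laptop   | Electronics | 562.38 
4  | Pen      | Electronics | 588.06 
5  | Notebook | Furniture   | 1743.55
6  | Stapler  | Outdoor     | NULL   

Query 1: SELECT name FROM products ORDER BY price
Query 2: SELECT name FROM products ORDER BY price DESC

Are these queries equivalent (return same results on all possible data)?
No, not equivalent

Query 1 returns: [('Stapler',), ('Laptop',), ('Pen',), ('Tablet',), ('Shelf',), ('Notebook',)]
Query 2 returns: [('Notebook',), ('Shelf',), ('Tablet',), ('Pen',), ('Laptop',), ('Stapler',)]

Reason: ASC vs DESC gives opposite ordering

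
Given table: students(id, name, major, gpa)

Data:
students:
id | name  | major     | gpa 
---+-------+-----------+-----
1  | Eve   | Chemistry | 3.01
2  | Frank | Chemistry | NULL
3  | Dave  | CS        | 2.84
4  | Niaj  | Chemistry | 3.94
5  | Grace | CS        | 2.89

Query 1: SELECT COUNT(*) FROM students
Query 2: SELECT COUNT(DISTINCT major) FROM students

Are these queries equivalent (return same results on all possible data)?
No, not equivalent

Query 1 returns: [(5,)]
Query 2 returns: [(2,)]

Reason: COUNT(*) counts rows, COUNT(DISTINCT major) counts unique majors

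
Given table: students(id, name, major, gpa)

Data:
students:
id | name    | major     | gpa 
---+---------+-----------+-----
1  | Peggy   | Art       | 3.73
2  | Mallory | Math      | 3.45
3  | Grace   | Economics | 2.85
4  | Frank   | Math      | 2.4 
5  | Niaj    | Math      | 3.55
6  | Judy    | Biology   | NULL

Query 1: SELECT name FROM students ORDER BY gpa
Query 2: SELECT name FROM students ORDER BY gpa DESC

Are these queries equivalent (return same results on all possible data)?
No, not equivalent

Query 1 returns: [('Judy',), ('Frank',), ('Grace',), ('Mallory',), ('Niaj',), ('Peggy',)]
Query 2 returns: [('Peggy',), ('Niaj',), ('Mallory',), ('Grace',), ('Frank',), ('Judy',)]

Reason: ASC vs DESC gives opposite ordering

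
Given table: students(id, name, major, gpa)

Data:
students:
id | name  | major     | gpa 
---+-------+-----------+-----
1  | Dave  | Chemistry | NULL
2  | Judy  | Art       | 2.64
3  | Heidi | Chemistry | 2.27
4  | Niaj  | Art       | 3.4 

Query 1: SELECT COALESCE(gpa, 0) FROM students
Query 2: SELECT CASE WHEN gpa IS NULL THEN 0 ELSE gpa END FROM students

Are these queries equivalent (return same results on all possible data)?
Yes, equivalent

Both queries return: [(0,), (2.27,), (2.64,), (3.4,)]

Reason: COALESCE vs CASE for NULL handling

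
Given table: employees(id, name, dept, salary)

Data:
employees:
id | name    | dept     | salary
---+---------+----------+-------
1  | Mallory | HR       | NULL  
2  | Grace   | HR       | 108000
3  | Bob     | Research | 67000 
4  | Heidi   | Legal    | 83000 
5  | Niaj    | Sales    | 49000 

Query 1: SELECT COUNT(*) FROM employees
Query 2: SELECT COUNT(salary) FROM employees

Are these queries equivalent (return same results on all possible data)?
No, not equivalent

Query 1 returns: [(5,)]
Query 2 returns: [(4,)]

Reason: COUNT(*) includes NULLs, COUNT(column) excludes them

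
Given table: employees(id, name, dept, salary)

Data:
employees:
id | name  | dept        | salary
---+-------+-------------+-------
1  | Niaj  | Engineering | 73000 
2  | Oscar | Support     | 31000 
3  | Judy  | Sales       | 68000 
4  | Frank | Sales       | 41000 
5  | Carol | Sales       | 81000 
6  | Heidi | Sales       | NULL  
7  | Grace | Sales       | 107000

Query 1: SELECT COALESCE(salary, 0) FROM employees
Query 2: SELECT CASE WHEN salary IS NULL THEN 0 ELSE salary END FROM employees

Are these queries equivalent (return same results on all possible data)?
Yes, equivalent

Both queries return: [(0,), (31000,), (41000,), (68000,), (73000,), (81000,), (107000,)]

Reason: COALESCE vs CASE for NULL handling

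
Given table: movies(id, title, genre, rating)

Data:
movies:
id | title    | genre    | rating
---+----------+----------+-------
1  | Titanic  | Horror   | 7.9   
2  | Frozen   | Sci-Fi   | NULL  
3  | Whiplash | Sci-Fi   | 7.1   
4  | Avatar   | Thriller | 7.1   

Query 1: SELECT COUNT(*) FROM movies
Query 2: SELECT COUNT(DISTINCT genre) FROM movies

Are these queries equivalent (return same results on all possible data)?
No, not equivalent

Query 1 returns: [(4,)]
Query 2 returns: [(3,)]

Reason: COUNT(*) counts rows, COUNT(DISTINCT genre) counts unique genres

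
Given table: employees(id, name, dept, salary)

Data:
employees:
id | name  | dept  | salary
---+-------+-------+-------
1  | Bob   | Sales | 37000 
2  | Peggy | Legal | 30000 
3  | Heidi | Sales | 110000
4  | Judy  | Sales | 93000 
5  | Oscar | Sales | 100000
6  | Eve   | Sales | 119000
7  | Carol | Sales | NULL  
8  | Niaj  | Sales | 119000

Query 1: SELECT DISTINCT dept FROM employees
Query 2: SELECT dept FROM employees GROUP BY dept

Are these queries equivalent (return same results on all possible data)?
Yes, equivalent

Both queries return: [('Legal',), ('Sales',)]

Reason: Both get unique depts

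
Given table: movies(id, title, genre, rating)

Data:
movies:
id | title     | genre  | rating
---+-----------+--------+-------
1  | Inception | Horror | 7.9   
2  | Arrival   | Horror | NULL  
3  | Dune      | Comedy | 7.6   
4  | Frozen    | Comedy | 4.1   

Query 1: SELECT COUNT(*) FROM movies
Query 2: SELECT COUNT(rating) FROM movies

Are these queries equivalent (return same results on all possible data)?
No, not equivalent

Query 1 returns: [(4,)]
Query 2 returns: [(3,)]

Reason: COUNT(*) includes NULLs, COUNT(column) excludes them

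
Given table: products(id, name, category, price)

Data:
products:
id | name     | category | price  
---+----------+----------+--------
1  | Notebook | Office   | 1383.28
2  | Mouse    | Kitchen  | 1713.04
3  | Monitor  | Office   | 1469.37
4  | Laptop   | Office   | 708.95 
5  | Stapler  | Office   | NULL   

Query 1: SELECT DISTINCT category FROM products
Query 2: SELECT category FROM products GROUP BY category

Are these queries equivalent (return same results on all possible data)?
Yes, equivalent

Both queries return: [('Kitchen',), ('Office',)]

Reason: Both get unique categorys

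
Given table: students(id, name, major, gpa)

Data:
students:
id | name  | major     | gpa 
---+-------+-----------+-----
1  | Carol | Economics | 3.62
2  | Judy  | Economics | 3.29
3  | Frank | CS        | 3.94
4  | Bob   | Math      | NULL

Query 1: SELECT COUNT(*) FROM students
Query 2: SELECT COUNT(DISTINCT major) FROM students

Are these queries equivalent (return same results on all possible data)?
No, not equivalent

Query 1 returns: [(4,)]
Query 2 returns: [(3,)]

Reason: COUNT(*) counts rows, COUNT(DISTINCT major) counts unique majors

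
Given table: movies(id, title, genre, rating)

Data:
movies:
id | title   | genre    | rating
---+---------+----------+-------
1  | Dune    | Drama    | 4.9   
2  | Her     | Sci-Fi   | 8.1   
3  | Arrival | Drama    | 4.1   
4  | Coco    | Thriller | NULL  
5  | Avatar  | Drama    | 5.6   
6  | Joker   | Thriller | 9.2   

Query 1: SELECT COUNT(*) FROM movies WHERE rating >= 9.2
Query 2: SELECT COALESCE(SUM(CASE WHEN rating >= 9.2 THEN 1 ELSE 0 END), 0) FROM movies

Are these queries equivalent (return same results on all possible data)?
Yes, equivalent

Both queries return: [(1,)]

Reason: COUNT with WHERE vs conditional SUM (COALESCE handles empty-table NULL)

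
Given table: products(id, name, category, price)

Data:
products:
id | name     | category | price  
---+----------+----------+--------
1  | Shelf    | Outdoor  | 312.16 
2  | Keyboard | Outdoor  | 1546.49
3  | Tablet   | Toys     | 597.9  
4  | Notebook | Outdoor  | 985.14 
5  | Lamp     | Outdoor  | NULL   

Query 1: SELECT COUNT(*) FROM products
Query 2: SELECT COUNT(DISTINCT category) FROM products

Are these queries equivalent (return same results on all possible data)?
No, not equivalent

Query 1 returns: [(5,)]
Query 2 returns: [(2,)]

Reason: COUNT(*) counts rows, COUNT(DISTINCT category) counts unique categorys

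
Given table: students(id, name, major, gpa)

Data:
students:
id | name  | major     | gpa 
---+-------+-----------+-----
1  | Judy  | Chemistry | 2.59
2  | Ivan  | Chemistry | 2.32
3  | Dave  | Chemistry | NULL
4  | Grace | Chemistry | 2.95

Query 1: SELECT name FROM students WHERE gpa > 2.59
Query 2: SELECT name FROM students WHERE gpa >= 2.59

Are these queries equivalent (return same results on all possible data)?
No, not equivalent

Query 1 returns: [('Grace',)]
Query 2 returns: [('Judy',), ('Grace',)]

Reason: > vs >= gives different results when gpa = 2.59 exists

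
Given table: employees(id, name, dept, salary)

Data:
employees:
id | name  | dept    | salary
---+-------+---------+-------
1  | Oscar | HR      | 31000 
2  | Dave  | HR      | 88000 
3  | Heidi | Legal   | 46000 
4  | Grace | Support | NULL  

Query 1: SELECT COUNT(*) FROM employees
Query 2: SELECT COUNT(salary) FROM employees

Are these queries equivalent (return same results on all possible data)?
No, not equivalent

Query 1 returns: [(4,)]
Query 2 returns: [(3,)]

Reason: COUNT(*) includes NULLs, COUNT(column) excludes them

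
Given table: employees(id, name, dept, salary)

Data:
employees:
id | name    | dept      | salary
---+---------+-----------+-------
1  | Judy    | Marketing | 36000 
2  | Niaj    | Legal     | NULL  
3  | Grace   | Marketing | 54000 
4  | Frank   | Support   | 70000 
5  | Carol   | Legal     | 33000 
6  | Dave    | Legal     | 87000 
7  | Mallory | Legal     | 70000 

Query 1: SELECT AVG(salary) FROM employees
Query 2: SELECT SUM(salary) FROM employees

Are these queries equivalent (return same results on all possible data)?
No, not equivalent

Query 1 returns: [(58333.333333333336,)]
Query 2 returns: [(350000,)]

Reason: AVG vs SUM give different aggregate values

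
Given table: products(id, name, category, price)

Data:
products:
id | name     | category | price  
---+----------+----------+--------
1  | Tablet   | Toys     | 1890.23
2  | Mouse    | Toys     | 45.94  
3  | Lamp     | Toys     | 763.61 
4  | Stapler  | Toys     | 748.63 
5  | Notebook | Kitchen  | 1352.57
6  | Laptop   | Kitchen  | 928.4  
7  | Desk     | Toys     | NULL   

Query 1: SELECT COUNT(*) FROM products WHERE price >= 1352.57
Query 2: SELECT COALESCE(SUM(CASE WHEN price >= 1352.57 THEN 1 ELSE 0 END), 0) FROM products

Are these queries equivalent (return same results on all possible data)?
Yes, equivalent

Both queries return: [(2,)]

Reason: COUNT with WHERE vs conditional SUM (COALESCE handles empty-table NULL)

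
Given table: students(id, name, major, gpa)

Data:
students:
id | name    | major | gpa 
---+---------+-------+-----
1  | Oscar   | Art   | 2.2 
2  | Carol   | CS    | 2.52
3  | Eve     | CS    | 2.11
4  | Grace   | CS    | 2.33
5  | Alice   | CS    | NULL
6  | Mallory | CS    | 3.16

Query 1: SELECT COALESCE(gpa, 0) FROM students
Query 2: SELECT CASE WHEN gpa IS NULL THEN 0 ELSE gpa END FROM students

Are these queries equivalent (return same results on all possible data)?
Yes, equivalent

Both queries return: [(0,), (2.11,), (2.2,), (2.33,), (2.52,), (3.16,)]

Reason: COALESCE vs CASE for NULL handling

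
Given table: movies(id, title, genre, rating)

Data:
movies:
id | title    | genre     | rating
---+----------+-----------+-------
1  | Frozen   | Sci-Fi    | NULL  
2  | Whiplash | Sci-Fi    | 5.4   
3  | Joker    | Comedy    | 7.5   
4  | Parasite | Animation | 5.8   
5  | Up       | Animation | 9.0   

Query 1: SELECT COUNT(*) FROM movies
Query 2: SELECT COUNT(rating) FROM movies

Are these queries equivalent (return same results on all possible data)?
No, not equivalent

Query 1 returns: [(5,)]
Query 2 returns: [(4,)]

Reason: COUNT(*) includes NULLs, COUNT(column) excludes them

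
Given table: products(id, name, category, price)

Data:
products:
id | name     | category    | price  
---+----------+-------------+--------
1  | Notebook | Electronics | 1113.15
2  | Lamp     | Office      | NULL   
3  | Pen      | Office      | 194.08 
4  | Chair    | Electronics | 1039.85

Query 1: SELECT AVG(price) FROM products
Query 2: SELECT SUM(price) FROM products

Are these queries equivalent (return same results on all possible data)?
No, not equivalent

Query 1 returns: [(782.36,)]
Query 2 returns: [(2347.08,)]

Reason: AVG vs SUM give different aggregate values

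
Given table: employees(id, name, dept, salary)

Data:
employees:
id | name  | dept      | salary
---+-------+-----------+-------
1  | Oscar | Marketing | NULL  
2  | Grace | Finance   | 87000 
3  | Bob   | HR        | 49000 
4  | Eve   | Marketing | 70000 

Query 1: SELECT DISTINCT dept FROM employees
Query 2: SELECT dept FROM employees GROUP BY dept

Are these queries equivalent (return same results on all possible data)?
Yes, equivalent

Both queries return: [('Finance',), ('HR',), ('Marketing',)]

Reason: Both get unique depts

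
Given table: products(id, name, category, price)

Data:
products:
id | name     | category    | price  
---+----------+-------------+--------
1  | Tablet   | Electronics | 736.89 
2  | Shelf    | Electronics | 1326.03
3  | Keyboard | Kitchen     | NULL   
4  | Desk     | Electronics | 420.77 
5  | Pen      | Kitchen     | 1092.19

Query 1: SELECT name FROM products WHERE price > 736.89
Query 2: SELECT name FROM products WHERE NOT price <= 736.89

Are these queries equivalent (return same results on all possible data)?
Yes, equivalent

Both queries return: [('Pen',), ('Shelf',)]

Reason: Both filter price > 736.89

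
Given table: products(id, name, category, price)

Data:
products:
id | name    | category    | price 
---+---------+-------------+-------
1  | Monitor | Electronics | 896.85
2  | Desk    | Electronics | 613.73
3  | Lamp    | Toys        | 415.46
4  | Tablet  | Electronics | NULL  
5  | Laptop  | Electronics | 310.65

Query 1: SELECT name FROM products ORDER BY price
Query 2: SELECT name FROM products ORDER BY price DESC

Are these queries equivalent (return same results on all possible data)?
No, not equivalent

Query 1 returns: [('Tablet',), ('Laptop',), ('Lamp',), ('Desk',), ('Monitor',)]
Query 2 returns: [('Monitor',), ('Desk',), ('Lamp',), ('Laptop',), ('Tablet',)]

Reason: ASC vs DESC gives opposite ordering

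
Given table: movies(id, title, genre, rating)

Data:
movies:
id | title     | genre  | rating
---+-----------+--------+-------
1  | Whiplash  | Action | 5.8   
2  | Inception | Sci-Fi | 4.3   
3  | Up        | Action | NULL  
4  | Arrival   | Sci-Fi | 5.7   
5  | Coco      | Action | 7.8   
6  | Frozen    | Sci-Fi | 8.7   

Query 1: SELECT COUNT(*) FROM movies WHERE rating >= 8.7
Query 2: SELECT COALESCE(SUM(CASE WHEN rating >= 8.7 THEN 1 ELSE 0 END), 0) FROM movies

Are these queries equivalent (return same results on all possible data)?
Yes, equivalent

Both queries return: [(1,)]

Reason: COUNT with WHERE vs conditional SUM (COALESCE handles empty-table NULL)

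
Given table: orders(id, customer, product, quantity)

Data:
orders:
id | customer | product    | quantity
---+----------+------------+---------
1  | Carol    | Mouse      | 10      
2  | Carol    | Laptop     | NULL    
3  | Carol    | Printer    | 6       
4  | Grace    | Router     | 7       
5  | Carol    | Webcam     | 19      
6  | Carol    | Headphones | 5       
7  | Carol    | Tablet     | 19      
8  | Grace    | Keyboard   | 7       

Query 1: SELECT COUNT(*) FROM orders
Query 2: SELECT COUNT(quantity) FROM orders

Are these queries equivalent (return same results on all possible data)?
No, not equivalent

Query 1 returns: [(8,)]
Query 2 returns: [(7,)]

Reason: COUNT(*) includes NULLs, COUNT(column) excludes them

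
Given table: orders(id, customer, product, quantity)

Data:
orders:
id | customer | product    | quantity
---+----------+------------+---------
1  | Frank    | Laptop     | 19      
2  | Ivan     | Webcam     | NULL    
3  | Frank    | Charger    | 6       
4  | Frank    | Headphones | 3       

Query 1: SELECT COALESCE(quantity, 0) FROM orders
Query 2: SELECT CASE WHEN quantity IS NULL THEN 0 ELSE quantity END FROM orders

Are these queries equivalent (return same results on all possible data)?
Yes, equivalent

Both queries return: [(0,), (3,), (6,), (19,)]

Reason: COALESCE vs CASE for NULL handling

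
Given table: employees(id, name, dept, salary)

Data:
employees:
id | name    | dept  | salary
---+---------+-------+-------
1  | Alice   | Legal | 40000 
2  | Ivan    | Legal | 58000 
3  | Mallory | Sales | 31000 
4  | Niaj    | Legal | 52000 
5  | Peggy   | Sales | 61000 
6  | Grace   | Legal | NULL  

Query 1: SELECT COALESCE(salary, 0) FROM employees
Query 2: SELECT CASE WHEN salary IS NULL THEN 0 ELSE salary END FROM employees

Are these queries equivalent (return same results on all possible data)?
Yes, equivalent

Both queries return: [(0,), (31000,), (40000,), (52000,), (58000,), (61000,)]

Reason: COALESCE vs CASE for NULL handling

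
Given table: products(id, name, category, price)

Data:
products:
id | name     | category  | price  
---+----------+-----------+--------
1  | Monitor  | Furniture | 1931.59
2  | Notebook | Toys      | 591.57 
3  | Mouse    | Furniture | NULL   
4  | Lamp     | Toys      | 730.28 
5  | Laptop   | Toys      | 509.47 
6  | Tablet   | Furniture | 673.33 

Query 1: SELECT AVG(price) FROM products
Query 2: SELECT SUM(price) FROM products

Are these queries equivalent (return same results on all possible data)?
No, not equivalent

Query 1 returns: [(887.2479999999999,)]
Query 2 returns: [(4436.24,)]

Reason: AVG vs SUM give different aggregate values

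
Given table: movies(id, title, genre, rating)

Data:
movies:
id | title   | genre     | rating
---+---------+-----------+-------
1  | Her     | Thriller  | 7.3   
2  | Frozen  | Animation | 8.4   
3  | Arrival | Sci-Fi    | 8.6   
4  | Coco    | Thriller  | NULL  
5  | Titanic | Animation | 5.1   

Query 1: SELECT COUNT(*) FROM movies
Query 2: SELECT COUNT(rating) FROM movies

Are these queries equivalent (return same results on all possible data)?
No, not equivalent

Query 1 returns: [(5,)]
Query 2 returns: [(4,)]

Reason: COUNT(*) includes NULLs, COUNT(column) excludes them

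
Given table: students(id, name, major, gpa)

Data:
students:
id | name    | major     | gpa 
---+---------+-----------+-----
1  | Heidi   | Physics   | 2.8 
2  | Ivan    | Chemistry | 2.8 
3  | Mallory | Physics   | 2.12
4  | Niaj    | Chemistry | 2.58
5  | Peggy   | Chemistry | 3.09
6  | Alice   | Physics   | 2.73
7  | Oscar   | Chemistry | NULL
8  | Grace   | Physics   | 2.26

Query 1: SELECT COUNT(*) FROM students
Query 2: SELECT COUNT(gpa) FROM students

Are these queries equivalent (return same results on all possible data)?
No, not equivalent

Query 1 returns: [(8,)]
Query 2 returns: [(7,)]

Reason: COUNT(*) includes NULLs, COUNT(column) excludes them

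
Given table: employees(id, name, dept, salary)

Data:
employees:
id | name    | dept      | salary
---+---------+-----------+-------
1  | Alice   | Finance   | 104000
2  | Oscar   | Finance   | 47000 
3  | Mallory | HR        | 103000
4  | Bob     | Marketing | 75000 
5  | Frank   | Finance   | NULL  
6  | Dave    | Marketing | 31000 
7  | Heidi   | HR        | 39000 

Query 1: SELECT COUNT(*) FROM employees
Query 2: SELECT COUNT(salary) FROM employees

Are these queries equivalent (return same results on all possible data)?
No, not equivalent

Query 1 returns: [(7,)]
Query 2 returns: [(6,)]

Reason: COUNT(*) includes NULLs, COUNT(column) excludes them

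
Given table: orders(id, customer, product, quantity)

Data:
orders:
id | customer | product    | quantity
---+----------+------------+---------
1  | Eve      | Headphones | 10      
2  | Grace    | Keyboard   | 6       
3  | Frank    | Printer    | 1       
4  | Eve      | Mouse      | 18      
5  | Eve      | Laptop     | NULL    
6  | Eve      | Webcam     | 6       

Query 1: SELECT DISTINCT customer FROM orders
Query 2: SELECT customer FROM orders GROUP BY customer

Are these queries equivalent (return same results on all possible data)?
Yes, equivalent

Both queries return: [('Eve',), ('Frank',), ('Grace',)]

Reason: Both get unique customers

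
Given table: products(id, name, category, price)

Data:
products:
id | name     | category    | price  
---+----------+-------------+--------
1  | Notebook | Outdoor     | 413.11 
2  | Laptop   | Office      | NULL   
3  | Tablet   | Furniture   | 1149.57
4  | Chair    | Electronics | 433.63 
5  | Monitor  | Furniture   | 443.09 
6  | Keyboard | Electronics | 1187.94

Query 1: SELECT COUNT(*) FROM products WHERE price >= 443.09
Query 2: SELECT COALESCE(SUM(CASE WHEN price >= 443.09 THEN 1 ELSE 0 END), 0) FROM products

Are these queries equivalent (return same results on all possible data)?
Yes, equivalent

Both queries return: [(3,)]

Reason: COUNT with WHERE vs conditional SUM (COALESCE handles empty-table NULL)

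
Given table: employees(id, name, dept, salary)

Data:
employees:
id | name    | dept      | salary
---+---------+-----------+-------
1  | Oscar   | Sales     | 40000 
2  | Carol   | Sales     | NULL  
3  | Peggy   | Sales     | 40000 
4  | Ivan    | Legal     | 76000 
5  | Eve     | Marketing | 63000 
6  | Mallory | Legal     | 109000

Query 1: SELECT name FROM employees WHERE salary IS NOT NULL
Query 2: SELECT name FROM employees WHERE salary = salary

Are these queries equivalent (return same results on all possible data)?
Yes, equivalent

Both queries return: [('Eve',), ('Ivan',), ('Mallory',), ('Oscar',), ('Peggy',)]

Reason: IS NOT NULL vs self-equality (both exclude NULLs)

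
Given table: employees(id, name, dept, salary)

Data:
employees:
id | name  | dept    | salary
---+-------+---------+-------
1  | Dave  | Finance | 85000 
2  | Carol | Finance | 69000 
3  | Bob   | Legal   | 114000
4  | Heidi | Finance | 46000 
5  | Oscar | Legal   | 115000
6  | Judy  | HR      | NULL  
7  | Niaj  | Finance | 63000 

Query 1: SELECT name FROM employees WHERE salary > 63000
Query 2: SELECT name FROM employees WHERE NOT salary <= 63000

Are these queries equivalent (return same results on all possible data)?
Yes, equivalent

Both queries return: [('Bob',), ('Carol',), ('Dave',), ('Oscar',)]

Reason: Both filter salary > 63000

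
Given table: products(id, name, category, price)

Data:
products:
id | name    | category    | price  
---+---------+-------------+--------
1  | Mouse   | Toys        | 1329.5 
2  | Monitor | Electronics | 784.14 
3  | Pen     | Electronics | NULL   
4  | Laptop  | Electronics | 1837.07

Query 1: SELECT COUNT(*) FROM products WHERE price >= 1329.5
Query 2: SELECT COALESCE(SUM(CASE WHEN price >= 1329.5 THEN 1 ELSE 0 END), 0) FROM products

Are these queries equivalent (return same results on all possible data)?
Yes, equivalent

Both queries return: [(2,)]

Reason: COUNT with WHERE vs conditional SUM (COALESCE handles empty-table NULL)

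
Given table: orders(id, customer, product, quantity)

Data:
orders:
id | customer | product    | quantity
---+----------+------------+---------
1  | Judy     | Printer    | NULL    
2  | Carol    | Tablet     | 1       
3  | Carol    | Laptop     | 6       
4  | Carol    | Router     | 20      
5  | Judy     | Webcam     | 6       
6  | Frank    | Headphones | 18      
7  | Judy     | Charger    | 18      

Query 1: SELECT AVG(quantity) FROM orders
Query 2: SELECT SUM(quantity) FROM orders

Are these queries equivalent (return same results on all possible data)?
No, not equivalent

Query 1 returns: [(11.5,)]
Query 2 returns: [(69,)]

Reason: AVG vs SUM give different aggregate values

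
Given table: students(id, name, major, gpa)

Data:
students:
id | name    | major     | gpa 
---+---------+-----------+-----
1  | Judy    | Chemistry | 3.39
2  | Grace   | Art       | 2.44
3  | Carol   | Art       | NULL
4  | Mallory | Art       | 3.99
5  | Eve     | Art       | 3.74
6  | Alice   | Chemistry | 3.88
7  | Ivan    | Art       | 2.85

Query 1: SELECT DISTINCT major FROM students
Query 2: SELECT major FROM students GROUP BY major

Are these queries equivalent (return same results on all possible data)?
Yes, equivalent

Both queries return: [('Art',), ('Chemistry',)]

Reason: Both get unique majors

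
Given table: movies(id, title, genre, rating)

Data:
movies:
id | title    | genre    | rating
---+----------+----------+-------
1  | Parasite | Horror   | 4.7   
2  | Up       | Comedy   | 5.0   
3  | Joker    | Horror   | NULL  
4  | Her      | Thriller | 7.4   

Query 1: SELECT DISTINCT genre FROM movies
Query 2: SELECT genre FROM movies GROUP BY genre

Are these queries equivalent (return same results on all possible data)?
Yes, equivalent

Both queries return: [('Comedy',), ('Horror',), ('Thriller',)]

Reason: Both get unique genres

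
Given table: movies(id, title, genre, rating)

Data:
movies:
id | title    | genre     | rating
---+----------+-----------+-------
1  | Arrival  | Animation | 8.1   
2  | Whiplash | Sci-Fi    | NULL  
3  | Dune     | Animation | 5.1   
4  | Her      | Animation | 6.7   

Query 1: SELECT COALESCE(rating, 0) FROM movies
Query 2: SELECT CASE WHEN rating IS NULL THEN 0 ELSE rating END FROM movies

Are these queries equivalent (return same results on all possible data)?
Yes, equivalent

Both queries return: [(0,), (5.1,), (6.7,), (8.1,)]

Reason: COALESCE vs CASE for NULL handling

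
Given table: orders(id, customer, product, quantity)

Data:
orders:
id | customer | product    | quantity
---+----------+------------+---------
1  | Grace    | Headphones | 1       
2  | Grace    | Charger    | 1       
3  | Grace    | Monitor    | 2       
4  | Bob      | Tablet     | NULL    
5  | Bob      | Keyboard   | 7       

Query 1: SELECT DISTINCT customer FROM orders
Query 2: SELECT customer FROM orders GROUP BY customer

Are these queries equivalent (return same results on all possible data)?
Yes, equivalent

Both queries return: [('Bob',), ('Grace',)]

Reason: Both get unique customers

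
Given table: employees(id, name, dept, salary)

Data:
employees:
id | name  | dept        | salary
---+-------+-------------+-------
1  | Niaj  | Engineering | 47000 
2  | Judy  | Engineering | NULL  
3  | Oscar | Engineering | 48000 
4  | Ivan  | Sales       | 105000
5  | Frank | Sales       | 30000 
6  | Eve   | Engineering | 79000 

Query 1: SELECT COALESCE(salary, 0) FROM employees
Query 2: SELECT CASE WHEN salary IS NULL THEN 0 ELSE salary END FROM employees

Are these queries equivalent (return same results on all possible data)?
Yes, equivalent

Both queries return: [(0,), (30000,), (47000,), (48000,), (79000,), (105000,)]

Reason: COALESCE vs CASE for NULL handling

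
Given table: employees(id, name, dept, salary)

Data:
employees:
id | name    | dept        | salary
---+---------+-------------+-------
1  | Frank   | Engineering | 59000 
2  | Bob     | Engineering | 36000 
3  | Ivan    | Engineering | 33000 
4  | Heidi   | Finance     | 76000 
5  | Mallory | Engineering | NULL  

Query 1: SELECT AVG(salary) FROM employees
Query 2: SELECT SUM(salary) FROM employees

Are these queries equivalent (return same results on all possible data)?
No, not equivalent

Query 1 returns: [(51000.0,)]
Query 2 returns: [(204000,)]

Reason: AVG vs SUM give different aggregate values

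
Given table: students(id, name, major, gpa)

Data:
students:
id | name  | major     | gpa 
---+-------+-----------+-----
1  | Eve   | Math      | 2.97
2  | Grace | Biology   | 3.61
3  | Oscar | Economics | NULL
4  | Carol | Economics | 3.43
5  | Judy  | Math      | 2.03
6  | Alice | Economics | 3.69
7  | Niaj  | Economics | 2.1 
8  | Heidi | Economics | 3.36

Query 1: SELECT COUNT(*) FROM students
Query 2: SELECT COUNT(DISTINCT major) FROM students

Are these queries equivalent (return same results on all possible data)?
No, not equivalent

Query 1 returns: [(8,)]
Query 2 returns: [(3,)]

Reason: COUNT(*) counts rows, COUNT(DISTINCT major) counts unique majors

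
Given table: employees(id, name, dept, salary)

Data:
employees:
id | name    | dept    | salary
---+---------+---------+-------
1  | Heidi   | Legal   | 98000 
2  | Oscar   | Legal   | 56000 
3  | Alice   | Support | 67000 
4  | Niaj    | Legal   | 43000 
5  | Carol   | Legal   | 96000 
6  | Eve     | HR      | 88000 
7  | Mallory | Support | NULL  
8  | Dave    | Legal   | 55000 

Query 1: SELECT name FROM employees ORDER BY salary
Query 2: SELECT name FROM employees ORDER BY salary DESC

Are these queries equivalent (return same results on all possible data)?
No, not equivalent

Query 1 returns: [('Mallory',), ('Niaj',), ('Dave',), ('Oscar',), ('Alice',), ('Eve',), ('Carol',), ('Heidi',)]
Query 2 returns: [('Heidi',), ('Carol',), ('Eve',), ('Alice',), ('Oscar',), ('Dave',), ('Niaj',), ('Mallory',)]

Reason: ASC vs DESC gives opposite ordering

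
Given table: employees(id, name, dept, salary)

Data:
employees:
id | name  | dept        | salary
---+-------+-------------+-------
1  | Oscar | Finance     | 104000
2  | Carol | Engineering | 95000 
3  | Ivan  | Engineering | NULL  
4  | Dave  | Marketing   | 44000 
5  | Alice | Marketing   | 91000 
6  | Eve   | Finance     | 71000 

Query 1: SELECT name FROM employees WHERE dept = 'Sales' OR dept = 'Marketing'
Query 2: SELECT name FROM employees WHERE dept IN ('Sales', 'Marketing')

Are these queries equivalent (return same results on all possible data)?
Yes, equivalent

Both queries return: [('Alice',), ('Dave',)]

Reason: OR vs IN are equivalent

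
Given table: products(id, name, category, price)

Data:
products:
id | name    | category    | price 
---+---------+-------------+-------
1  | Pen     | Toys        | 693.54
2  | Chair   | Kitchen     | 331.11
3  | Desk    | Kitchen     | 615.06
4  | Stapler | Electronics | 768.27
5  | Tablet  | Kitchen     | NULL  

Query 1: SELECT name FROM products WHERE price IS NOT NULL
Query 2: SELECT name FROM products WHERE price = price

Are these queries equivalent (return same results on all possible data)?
Yes, equivalent

Both queries return: [('Chair',), ('Desk',), ('Pen',), ('Stapler',)]

Reason: IS NOT NULL vs self-equality (both exclude NULLs)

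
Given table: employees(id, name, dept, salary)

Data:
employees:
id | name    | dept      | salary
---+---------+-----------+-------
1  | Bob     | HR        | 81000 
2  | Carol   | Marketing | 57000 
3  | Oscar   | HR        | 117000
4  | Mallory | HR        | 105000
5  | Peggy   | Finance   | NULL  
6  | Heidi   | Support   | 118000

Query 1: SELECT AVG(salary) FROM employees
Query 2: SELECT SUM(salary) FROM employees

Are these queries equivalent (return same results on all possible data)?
No, not equivalent

Query 1 returns: [(95600.0,)]
Query 2 returns: [(478000,)]

Reason: AVG vs SUM give different aggregate values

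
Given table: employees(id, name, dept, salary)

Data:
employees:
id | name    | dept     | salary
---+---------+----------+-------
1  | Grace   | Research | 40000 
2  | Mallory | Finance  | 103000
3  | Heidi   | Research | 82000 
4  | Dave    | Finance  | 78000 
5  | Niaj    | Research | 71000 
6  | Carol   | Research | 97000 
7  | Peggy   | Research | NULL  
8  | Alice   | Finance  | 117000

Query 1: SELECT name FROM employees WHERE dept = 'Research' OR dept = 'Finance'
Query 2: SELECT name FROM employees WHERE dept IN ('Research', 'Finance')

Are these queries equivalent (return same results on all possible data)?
Yes, equivalent

Both queries return: [('Alice',), ('Carol',), ('Dave',), ('Grace',), ('Heidi',), ('Mallory',), ('Niaj',), ('Peggy',)]

Reason: OR vs IN are equivalent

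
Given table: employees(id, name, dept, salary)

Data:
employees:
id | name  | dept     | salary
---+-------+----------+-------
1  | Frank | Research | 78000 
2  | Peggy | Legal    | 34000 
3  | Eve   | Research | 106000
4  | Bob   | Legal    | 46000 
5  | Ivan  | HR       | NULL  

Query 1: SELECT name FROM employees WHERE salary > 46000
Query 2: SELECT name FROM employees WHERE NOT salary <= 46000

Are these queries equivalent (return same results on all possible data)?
Yes, equivalent

Both queries return: [('Eve',), ('Frank',)]

Reason: Both filter salary > 46000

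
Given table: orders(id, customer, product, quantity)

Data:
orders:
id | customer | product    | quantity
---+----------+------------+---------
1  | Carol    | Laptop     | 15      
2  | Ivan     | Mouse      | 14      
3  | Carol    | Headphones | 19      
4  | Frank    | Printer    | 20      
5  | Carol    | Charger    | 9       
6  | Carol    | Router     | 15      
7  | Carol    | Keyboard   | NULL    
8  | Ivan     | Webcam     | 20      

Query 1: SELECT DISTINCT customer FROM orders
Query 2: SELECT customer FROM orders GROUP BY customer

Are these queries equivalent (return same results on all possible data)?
Yes, equivalent

Both queries return: [('Carol',), ('Frank',), ('Ivan',)]

Reason: Both get unique customers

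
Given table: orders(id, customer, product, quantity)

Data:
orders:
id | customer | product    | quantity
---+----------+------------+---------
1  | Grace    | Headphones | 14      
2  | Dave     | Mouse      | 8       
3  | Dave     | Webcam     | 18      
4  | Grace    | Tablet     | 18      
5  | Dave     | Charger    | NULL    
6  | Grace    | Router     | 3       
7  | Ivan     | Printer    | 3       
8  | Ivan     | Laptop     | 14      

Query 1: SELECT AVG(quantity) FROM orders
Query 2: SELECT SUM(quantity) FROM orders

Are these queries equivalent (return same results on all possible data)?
No, not equivalent

Query 1 returns: [(11.142857142857142,)]
Query 2 returns: [(78,)]

Reason: AVG vs SUM give different aggregate values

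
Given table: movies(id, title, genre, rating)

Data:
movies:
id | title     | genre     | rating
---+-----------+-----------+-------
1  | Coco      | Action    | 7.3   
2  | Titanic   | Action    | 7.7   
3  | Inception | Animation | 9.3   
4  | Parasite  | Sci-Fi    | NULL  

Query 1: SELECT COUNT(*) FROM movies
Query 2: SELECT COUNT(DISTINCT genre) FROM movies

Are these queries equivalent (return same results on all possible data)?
No, not equivalent

Query 1 returns: [(4,)]
Query 2 returns: [(3,)]

Reason: COUNT(*) counts rows, COUNT(DISTINCT genre) counts unique genres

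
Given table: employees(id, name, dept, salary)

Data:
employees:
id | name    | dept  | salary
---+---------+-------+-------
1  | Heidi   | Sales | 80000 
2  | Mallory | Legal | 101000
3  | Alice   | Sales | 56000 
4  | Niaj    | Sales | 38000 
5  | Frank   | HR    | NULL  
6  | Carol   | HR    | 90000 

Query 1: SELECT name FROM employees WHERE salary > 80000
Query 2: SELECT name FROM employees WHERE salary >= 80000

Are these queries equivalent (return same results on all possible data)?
No, not equivalent

Query 1 returns: [('Mallory',), ('Carol',)]
Query 2 returns: [('Heidi',), ('Mallory',), ('Carol',)]

Reason: > vs >= gives different results when salary = 80000 exists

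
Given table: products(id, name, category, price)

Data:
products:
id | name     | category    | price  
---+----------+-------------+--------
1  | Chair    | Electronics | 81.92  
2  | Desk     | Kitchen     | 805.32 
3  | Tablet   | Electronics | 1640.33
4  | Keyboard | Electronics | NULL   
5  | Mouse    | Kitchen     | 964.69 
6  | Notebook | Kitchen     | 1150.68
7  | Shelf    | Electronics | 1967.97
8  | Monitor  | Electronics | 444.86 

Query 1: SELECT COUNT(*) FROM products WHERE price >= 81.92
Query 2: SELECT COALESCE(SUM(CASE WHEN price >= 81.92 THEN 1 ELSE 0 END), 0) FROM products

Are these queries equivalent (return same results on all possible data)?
Yes, equivalent

Both queries return: [(7,)]

Reason: COUNT with WHERE vs conditional SUM (COALESCE handles empty-table NULL)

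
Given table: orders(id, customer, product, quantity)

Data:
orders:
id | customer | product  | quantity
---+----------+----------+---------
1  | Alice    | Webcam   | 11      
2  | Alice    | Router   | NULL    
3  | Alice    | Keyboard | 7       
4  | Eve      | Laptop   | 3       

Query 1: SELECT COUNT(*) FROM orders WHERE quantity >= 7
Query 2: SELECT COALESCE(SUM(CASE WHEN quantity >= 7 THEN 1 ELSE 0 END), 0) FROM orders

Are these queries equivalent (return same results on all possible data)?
Yes, equivalent

Both queries return: [(2,)]

Reason: COUNT with WHERE vs conditional SUM (COALESCE handles empty-table NULL)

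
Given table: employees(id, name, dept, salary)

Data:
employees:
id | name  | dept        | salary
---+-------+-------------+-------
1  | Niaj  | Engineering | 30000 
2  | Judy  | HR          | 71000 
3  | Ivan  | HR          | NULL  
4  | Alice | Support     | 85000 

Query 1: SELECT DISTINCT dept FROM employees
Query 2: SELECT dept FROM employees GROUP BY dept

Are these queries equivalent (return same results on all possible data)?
Yes, equivalent

Both queries return: [('Engineering',), ('HR',), ('Support',)]

Reason: Both get unique depts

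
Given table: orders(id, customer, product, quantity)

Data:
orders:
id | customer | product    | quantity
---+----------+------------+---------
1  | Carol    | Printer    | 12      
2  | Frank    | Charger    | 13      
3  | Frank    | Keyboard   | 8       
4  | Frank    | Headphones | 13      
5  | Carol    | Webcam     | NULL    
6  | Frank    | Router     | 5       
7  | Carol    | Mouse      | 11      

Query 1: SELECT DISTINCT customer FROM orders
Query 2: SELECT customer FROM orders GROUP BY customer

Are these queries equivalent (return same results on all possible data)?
Yes, equivalent

Both queries return: [('Carol',), ('Frank',)]

Reason: Both get unique customers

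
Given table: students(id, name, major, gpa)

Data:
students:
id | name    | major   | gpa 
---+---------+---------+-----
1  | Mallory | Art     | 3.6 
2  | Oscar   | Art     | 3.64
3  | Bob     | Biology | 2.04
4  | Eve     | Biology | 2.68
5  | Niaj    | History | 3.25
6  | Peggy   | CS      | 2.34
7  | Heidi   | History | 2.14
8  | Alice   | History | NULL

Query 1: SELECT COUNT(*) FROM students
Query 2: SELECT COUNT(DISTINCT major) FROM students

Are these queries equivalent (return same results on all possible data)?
No, not equivalent

Query 1 returns: [(8,)]
Query 2 returns: [(4,)]

Reason: COUNT(*) counts rows, COUNT(DISTINCT major) counts unique majors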